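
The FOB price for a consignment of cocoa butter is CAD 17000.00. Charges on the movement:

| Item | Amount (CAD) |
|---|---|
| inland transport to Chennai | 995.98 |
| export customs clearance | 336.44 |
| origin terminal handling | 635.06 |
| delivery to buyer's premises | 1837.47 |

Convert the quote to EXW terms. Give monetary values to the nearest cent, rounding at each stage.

EXW price: CAD 15032.52

Not relevant to the conversion: delivery — on the buyer under both terms; not part of either seller's price.
From FOB to EXW, the seller no longer bears: inland to port, export clearance, origin terminal.
EXW price = 17000.00 − 995.98 − 336.44 − 635.06 = 15032.52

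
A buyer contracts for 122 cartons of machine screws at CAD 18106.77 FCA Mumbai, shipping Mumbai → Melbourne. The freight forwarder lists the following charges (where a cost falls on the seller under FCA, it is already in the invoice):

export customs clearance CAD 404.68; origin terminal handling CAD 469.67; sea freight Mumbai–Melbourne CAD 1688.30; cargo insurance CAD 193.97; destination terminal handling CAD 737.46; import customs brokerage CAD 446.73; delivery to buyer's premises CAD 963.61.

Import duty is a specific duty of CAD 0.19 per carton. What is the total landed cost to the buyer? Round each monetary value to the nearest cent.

FCA: the seller delivers export-cleared goods to the carrier; the buyer bears costs from that point.
Already in the invoice (seller's account under FCA): export clearance — exclude.
CIF value = FCA price + origin terminal + freight + insurance = 18106.77 + 469.67 + 1688.30 + 193.97 = 20458.71
Import duty = 122 × 0.19 = 23.18
Buyer bears: origin terminal 469.67 + freight 1688.30 + insurance 193.97 + destination terminal 737.46 + brokerage 446.73 + delivery 963.61 + duty 23.18 = 4522.92
Landed cost = invoice 18106.77 + 4522.92 = 22629.69

Total landed cost: CAD 22629.69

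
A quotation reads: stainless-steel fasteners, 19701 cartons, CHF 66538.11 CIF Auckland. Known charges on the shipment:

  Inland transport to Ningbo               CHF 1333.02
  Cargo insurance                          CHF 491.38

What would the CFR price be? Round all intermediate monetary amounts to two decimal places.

CFR price: CHF 66046.73

Not relevant to the conversion: inland to port — on the seller under both CIF and CFR; already in the CIF price and stays in the CFR price.
From CIF to CFR, the seller no longer bears: insurance.
CFR price = 66538.11 − 491.38 = 66046.73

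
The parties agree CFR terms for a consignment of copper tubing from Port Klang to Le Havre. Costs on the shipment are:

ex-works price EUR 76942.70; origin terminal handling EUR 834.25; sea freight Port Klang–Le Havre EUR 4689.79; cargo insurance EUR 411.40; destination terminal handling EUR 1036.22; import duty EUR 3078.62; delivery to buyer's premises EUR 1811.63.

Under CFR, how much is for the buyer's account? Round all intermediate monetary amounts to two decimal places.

Buyer's account: EUR 6337.87

CFR: the seller pays costs through ocean freight to the destination port, but not insurance.
Seller's account: goods 76942.70 + origin terminal 834.25 + freight 4689.79 = 82466.74
Buyer's account: insurance 411.40 + destination terminal 1036.22 + duty 3078.62 + delivery 1811.63 = 6337.87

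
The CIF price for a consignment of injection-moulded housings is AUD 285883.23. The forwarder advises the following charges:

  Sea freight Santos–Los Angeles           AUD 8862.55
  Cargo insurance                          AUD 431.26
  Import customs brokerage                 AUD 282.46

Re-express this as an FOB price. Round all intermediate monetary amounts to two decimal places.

FOB price: AUD 276589.42

Not relevant to the conversion: brokerage — on the buyer under both terms; not part of either seller's price.
From CIF to FOB, the seller no longer bears: freight, insurance.
FOB price = 285883.23 − 8862.55 − 431.26 = 276589.42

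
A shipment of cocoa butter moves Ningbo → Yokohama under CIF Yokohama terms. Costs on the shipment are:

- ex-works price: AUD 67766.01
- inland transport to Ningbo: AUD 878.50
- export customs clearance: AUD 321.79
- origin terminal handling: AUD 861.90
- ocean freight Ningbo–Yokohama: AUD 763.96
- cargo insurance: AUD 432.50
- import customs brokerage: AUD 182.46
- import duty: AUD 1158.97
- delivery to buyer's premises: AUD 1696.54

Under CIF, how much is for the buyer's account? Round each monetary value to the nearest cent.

Buyer's account: AUD 3037.97

CIF: the seller pays costs through ocean freight and marine insurance to the destination port.
Seller's account: goods 67766.01 + inland to port 878.50 + export clearance 321.79 + origin terminal 861.90 + freight 763.96 + insurance 432.50 = 71024.66
Buyer's account: brokerage 182.46 + duty 1158.97 + delivery 1696.54 = 3037.97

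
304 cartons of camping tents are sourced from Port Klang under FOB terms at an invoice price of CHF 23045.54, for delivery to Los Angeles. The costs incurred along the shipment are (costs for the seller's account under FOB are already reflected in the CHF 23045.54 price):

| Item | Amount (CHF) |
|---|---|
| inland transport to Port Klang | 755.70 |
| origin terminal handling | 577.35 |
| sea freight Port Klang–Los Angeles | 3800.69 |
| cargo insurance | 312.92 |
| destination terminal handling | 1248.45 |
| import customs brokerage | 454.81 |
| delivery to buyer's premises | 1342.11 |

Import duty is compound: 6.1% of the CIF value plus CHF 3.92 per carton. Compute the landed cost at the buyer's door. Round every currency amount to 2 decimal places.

FOB: the seller bears costs until goods are on board at the origin port; the buyer bears freight, insurance and all costs thereafter.
Already in the invoice (seller's account under FOB): inland to port, origin terminal — exclude.
CIF value = FOB price + freight + insurance = 23045.54 + 3800.69 + 312.92 = 27159.15
Ad valorem component: 27159.15 × 6.1% = 1656.71
Specific component: 304 × 3.92 = 1191.68
Import duty = 1656.71 + 1191.68 = 2848.39
Buyer bears: freight 3800.69 + insurance 312.92 + destination terminal 1248.45 + brokerage 454.81 + delivery 1342.11 + duty 2848.39 = 10007.37
Landed cost = invoice 23045.54 + 10007.37 = 33052.91

Total landed cost: CHF 33052.91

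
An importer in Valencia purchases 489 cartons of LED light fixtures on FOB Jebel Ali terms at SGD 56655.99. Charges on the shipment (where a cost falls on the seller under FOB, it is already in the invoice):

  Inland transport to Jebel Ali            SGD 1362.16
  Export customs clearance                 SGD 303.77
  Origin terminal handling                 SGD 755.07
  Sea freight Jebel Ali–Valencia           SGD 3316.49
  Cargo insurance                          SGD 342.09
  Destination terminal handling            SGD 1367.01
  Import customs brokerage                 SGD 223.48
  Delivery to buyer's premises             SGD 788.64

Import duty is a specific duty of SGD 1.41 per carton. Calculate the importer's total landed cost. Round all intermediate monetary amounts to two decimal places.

FOB: the seller bears costs until goods are on board at the origin port; the buyer bears freight, insurance and all costs thereafter.
Already in the invoice (seller's account under FOB): inland to port, export clearance, origin terminal — exclude.
CIF value = FOB price + freight + insurance = 56655.99 + 3316.49 + 342.09 = 60314.57
Import duty = 489 × 1.41 = 689.49
Buyer bears: freight 3316.49 + insurance 342.09 + destination terminal 1367.01 + brokerage 223.48 + delivery 788.64 + duty 689.49 = 6727.20
Landed cost = invoice 56655.99 + 6727.20 = 63383.19

Total landed cost: SGD 63383.19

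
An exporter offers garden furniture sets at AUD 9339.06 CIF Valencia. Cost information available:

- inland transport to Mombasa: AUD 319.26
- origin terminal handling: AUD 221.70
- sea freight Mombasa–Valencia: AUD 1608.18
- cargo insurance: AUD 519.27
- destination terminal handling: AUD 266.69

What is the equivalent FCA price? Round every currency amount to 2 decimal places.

FCA price: AUD 6989.91

Not relevant to the conversion: inland to port — on the seller under both CIF and FCA; already in the CIF price and stays in the FCA price. destination terminal — on the buyer under both terms; not part of either seller's price.
From CIF to FCA, the seller no longer bears: origin terminal, freight, insurance.
FCA price = 9339.06 − 221.70 − 1608.18 − 519.27 = 6989.91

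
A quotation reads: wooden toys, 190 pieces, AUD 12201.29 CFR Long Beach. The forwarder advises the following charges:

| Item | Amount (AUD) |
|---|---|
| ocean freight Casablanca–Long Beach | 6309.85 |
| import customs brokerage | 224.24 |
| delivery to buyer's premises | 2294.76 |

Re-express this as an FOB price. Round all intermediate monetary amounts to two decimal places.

FOB price: AUD 5891.44

Not relevant to the conversion: brokerage, delivery — on the buyer under both terms; not part of either seller's price.
From CFR to FOB, the seller no longer bears: freight.
FOB price = 12201.29 − 6309.85 = 5891.44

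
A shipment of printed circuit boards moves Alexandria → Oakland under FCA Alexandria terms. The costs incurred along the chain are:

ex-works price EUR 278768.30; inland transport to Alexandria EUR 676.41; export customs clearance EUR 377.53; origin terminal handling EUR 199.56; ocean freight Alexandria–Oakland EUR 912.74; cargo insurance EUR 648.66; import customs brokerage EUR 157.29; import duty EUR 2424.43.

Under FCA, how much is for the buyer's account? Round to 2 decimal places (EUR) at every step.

FCA: the seller delivers export-cleared goods to the carrier; the buyer bears costs from that point.
Seller's account: goods 278768.30 + inland to port 676.41 + export clearance 377.53 = 279822.24
Buyer's account: origin terminal 199.56 + freight 912.74 + insurance 648.66 + brokerage 157.29 + duty 2424.43 = 4342.68

Buyer's account: EUR 4342.68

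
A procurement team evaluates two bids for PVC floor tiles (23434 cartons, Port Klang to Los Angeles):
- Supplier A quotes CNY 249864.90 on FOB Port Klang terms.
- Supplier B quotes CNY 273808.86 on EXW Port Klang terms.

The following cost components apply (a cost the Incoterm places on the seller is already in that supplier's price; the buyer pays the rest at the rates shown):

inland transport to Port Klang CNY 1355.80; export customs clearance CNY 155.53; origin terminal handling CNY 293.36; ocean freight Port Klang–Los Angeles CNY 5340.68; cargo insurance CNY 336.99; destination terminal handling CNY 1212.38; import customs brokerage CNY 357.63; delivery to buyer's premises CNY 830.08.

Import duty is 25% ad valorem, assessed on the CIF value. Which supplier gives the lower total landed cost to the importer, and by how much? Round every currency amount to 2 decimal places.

Supplier A is cheaper by CNY 32185.82

Supplier A (FOB):
CIF value = FOB price + freight + insurance = 249864.90 + 5340.68 + 336.99 = 255542.57
Import duty = 255542.57 × 25% = 63885.64
Buyer bears (A): 5340.68 + 336.99 + 1212.38 + 357.63 + 830.08 = 8077.76
Landed cost (A) = invoice 249864.90 + 8077.76 + duty 63885.64 = 321828.30
Supplier B (EXW):
CIF value = EXW price + inland to port + export clearance + origin terminal + freight + insurance = 273808.86 + 1355.80 + 155.53 + 293.36 + 5340.68 + 336.99 = 281291.22
Import duty = 281291.22 × 25% = 70322.81
Buyer bears (B): 1355.80 + 155.53 + 293.36 + 5340.68 + 336.99 + 1212.38 + 357.63 + 830.08 = 9882.45
Landed cost (B) = invoice 273808.86 + 9882.45 + duty 70322.81 = 354014.12
Difference = |321828.30 − 354014.12| = 32185.82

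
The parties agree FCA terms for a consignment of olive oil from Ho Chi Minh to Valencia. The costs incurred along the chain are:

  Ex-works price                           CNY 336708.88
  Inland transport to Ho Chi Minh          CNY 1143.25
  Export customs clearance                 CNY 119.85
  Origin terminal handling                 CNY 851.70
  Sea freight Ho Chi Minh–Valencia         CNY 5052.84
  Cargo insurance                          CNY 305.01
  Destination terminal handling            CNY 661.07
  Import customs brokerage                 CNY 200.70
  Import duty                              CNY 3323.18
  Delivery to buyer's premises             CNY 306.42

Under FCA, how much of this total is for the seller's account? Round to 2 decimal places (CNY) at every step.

Seller's account: CNY 337971.98

FCA: the seller delivers export-cleared goods to the carrier; the buyer bears costs from that point.
Seller's account: goods 336708.88 + inland to port 1143.25 + export clearance 119.85 = 337971.98
Buyer's account: origin terminal 851.70 + freight 5052.84 + insurance 305.01 + destination terminal 661.07 + brokerage 200.70 + duty 3323.18 + delivery 306.42 = 10700.92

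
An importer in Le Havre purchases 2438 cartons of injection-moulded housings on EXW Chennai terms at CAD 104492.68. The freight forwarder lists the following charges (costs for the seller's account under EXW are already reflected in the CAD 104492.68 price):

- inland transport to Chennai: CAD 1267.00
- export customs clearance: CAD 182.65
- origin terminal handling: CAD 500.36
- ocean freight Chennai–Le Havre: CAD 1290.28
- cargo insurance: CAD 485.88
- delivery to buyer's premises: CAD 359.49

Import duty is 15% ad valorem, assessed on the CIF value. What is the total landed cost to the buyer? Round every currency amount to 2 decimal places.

Total landed cost: CAD 124811.17

EXW: the seller makes goods available at their premises; the buyer bears all onward costs.
CIF value = EXW price + inland to port + export clearance + origin terminal + freight + insurance = 104492.68 + 1267.00 + 182.65 + 500.36 + 1290.28 + 485.88 = 108218.85
Import duty = 108218.85 × 15% = 16232.83
Buyer bears: inland to port 1267.00 + export clearance 182.65 + origin terminal 500.36 + freight 1290.28 + insurance 485.88 + delivery 359.49 + duty 16232.83 = 20318.49
Landed cost = invoice 104492.68 + 20318.49 = 124811.17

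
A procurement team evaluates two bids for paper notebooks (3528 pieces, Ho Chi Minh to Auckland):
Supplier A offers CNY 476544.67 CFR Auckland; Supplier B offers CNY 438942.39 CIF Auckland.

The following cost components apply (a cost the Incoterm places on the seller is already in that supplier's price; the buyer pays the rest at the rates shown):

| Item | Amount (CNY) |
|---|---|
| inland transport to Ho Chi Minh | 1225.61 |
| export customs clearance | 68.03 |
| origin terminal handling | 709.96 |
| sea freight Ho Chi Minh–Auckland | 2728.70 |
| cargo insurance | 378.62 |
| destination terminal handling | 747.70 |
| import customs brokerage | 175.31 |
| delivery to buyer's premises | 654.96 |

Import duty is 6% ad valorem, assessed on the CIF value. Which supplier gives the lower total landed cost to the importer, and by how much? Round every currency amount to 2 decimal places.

Supplier B is cheaper by CNY 40259.76

Supplier A (CFR):
CIF value = CFR price + insurance = 476544.67 + 378.62 = 476923.29
Import duty = 476923.29 × 6% = 28615.40
Buyer bears (A): 378.62 + 747.70 + 175.31 + 654.96 = 1956.59
Landed cost (A) = invoice 476544.67 + 1956.59 + duty 28615.40 = 507116.66
Supplier B (CIF):
The CIF price already equals the CIF value: 438942.39
Import duty = 438942.39 × 6% = 26336.54
Buyer bears (B): 747.70 + 175.31 + 654.96 = 1577.97
Landed cost (B) = invoice 438942.39 + 1577.97 + duty 26336.54 = 466856.90
Difference = |507116.66 − 466856.90| = 40259.76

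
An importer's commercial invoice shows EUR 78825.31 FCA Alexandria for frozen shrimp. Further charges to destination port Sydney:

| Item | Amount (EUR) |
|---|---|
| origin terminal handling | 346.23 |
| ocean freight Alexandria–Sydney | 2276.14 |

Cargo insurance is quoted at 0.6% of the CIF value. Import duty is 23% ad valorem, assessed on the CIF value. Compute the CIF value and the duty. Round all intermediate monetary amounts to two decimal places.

Let C be the CIF value. C = FCA price + pre-shipment costs + freight + 0.6% × C
C − 0.6% × C = 78825.31 + 346.23 + 2276.14
0.994 × C = 81447.68
C = 81447.68 / 0.994 = 81939.32
Insurance premium = 0.6% × 81939.32 = 491.64
Import duty = 81939.32 × 23% = 18846.04

CIF value: EUR 81939.32; import duty: EUR 18846.04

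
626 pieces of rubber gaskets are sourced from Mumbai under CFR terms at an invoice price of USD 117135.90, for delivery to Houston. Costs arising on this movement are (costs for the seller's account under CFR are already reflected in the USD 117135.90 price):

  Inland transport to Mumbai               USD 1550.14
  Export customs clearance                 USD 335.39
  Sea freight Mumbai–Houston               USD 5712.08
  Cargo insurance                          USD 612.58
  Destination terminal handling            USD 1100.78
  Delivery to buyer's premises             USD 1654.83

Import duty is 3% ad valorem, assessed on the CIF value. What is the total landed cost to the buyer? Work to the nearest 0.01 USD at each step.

Total landed cost: USD 124036.54

CFR: the seller pays costs through ocean freight to the destination port, but not insurance.
Already in the invoice (seller's account under CFR): inland to port, export clearance, freight — exclude.
CIF value = CFR price + insurance = 117135.90 + 612.58 = 117748.48
Import duty = 117748.48 × 3% = 3532.45
Buyer bears: insurance 612.58 + destination terminal 1100.78 + delivery 1654.83 + duty 3532.45 = 6900.64
Landed cost = invoice 117135.90 + 6900.64 = 124036.54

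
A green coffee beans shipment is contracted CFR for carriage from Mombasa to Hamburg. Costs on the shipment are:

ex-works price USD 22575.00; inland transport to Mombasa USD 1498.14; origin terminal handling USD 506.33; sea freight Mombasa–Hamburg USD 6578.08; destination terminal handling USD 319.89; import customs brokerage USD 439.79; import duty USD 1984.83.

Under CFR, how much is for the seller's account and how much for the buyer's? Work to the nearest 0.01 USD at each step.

Seller: USD 31157.55; buyer: USD 2744.51

CFR: the seller pays costs through ocean freight to the destination port, but not insurance.
Seller's account: goods 22575.00 + inland to port 1498.14 + origin terminal 506.33 + freight 6578.08 = 31157.55
Buyer's account: destination terminal 319.89 + brokerage 439.79 + duty 1984.83 = 2744.51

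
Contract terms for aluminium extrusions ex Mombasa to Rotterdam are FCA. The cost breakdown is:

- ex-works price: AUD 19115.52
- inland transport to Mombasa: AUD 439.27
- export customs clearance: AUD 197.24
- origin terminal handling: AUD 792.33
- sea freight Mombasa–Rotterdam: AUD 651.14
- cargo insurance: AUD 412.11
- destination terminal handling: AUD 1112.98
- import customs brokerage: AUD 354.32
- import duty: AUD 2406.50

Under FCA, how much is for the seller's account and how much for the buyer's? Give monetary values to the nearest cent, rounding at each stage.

FCA: the seller delivers export-cleared goods to the carrier; the buyer bears costs from that point.
Seller's account: goods 19115.52 + inland to port 439.27 + export clearance 197.24 = 19752.03
Buyer's account: origin terminal 792.33 + freight 651.14 + insurance 412.11 + destination terminal 1112.98 + brokerage 354.32 + duty 2406.50 = 5729.38

Seller: AUD 19752.03; buyer: AUD 5729.38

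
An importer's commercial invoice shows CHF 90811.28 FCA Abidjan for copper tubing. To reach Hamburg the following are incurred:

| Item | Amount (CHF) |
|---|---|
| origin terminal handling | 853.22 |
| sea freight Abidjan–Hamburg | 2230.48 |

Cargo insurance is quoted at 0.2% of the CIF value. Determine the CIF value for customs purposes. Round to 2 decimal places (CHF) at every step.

CIF value: CHF 94083.15

Let C be the CIF value. C = FCA price + pre-shipment costs + freight + 0.2% × C
C − 0.2% × C = 90811.28 + 853.22 + 2230.48
0.998 × C = 93894.98
C = 93894.98 / 0.998 = 94083.15
Insurance premium = 0.2% × 94083.15 = 188.17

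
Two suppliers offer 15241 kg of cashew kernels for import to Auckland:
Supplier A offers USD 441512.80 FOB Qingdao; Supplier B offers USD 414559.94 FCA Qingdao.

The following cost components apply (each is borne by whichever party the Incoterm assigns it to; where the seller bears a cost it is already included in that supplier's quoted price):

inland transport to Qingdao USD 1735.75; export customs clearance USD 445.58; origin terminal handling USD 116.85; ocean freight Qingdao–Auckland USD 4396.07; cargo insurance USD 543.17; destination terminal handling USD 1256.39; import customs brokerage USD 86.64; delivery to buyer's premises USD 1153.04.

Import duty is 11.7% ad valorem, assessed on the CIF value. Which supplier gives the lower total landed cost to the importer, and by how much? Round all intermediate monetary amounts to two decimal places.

Supplier B is cheaper by USD 29975.82

Supplier A (FOB):
CIF value = FOB price + freight + insurance = 441512.80 + 4396.07 + 543.17 = 446452.04
Import duty = 446452.04 × 11.7% = 52234.89
Buyer bears (A): 4396.07 + 543.17 + 1256.39 + 86.64 + 1153.04 = 7435.31
Landed cost (A) = invoice 441512.80 + 7435.31 + duty 52234.89 = 501183.00
Supplier B (FCA):
CIF value = FCA price + origin terminal + freight + insurance = 414559.94 + 116.85 + 4396.07 + 543.17 = 419616.03
Import duty = 419616.03 × 11.7% = 49095.08
Buyer bears (B): 116.85 + 4396.07 + 543.17 + 1256.39 + 86.64 + 1153.04 = 7552.16
Landed cost (B) = invoice 414559.94 + 7552.16 + duty 49095.08 = 471207.18
Difference = |501183.00 − 471207.18| = 29975.82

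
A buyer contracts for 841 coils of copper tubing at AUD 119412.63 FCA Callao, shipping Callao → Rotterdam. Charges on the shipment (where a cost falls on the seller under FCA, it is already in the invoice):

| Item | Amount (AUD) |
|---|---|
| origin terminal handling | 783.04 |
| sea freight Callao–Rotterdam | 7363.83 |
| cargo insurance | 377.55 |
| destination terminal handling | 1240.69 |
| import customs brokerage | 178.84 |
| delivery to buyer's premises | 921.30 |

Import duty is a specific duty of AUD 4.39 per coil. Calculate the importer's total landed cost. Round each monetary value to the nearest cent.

Total landed cost: AUD 133969.87

FCA: the seller delivers export-cleared goods to the carrier; the buyer bears costs from that point.
CIF value = FCA price + origin terminal + freight + insurance = 119412.63 + 783.04 + 7363.83 + 377.55 = 127937.05
Import duty = 841 × 4.39 = 3691.99
Buyer bears: origin terminal 783.04 + freight 7363.83 + insurance 377.55 + destination terminal 1240.69 + brokerage 178.84 + delivery 921.30 + duty 3691.99 = 14557.24
Landed cost = invoice 119412.63 + 14557.24 = 133969.87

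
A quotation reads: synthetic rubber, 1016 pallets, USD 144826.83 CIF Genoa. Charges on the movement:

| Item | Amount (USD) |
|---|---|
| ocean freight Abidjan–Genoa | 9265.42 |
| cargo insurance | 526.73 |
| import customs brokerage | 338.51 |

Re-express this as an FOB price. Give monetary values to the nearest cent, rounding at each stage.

FOB price: USD 135034.68

Not relevant to the conversion: brokerage — on the buyer under both terms; not part of either seller's price.
From CIF to FOB, the seller no longer bears: freight, insurance.
FOB price = 144826.83 − 9265.42 − 526.73 = 135034.68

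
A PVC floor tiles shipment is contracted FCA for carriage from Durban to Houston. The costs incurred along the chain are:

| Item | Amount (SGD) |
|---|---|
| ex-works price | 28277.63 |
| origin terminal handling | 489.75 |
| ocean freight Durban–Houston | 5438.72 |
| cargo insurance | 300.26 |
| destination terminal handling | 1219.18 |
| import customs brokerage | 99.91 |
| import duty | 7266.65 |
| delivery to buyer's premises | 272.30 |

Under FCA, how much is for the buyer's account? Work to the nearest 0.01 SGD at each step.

Buyer's account: SGD 15086.77

FCA: the seller delivers export-cleared goods to the carrier; the buyer bears costs from that point.
Seller's account: goods 28277.63 = 28277.63
Buyer's account: origin terminal 489.75 + freight 5438.72 + insurance 300.26 + destination terminal 1219.18 + brokerage 99.91 + duty 7266.65 + delivery 272.30 = 15086.77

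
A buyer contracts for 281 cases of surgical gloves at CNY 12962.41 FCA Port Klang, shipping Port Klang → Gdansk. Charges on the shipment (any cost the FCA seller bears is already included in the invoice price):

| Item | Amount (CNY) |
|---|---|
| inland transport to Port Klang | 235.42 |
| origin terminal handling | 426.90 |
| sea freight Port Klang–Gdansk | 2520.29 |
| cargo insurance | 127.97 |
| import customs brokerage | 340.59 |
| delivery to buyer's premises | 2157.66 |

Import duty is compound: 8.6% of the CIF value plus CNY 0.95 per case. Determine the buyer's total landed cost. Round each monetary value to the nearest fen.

FCA: the seller delivers export-cleared goods to the carrier; the buyer bears costs from that point.
Already in the invoice (seller's account under FCA): inland to port — exclude.
CIF value = FCA price + origin terminal + freight + insurance = 12962.41 + 426.90 + 2520.29 + 127.97 = 16037.57
Ad valorem component: 16037.57 × 8.6% = 1379.23
Specific component: 281 × 0.95 = 266.95
Import duty = 1379.23 + 266.95 = 1646.18
Buyer bears: origin terminal 426.90 + freight 2520.29 + insurance 127.97 + brokerage 340.59 + delivery 2157.66 + duty 1646.18 = 7219.59
Landed cost = invoice 12962.41 + 7219.59 = 20182.00

Total landed cost: CNY 20182.00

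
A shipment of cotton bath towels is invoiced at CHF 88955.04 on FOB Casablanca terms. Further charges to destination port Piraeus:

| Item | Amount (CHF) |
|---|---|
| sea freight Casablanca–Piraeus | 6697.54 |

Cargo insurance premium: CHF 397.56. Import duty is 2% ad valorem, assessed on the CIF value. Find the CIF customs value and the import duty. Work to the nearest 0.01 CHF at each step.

CIF = FOB price + freight + insurance
CIF = 88955.04 + 6697.54 + 397.56 = 96050.14
Import duty = 96050.14 × 2% = 1921.00

CIF value: CHF 96050.14; import duty: CHF 1921.00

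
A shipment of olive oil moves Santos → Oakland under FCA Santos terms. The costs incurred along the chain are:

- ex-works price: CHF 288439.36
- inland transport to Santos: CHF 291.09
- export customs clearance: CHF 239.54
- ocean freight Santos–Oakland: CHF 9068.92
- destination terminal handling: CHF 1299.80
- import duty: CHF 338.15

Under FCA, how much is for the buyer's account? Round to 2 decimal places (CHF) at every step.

FCA: the seller delivers export-cleared goods to the carrier; the buyer bears costs from that point.
Seller's account: goods 288439.36 + inland to port 291.09 + export clearance 239.54 = 288969.99
Buyer's account: freight 9068.92 + destination terminal 1299.80 + duty 338.15 = 10706.87

Buyer's account: CHF 10706.87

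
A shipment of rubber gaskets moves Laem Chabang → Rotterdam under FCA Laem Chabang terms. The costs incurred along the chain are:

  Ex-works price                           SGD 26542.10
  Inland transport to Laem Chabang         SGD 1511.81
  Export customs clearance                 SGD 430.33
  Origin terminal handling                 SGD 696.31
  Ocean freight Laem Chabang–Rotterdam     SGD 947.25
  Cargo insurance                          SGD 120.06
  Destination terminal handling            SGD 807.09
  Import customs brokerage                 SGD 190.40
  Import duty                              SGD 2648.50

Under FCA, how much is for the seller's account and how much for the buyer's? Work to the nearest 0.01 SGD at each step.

Seller: SGD 28484.24; buyer: SGD 5409.61

FCA: the seller delivers export-cleared goods to the carrier; the buyer bears costs from that point.
Seller's account: goods 26542.10 + inland to port 1511.81 + export clearance 430.33 = 28484.24
Buyer's account: origin terminal 696.31 + freight 947.25 + insurance 120.06 + destination terminal 807.09 + brokerage 190.40 + duty 2648.50 = 5409.61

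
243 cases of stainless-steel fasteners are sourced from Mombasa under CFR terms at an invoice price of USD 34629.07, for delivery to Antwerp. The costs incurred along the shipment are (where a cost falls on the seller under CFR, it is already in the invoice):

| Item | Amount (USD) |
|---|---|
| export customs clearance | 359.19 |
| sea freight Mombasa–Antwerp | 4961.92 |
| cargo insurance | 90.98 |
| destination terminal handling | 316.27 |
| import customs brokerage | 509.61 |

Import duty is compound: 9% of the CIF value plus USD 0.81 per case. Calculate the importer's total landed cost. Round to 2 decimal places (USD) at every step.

Total landed cost: USD 38867.56

CFR: the seller pays costs through ocean freight to the destination port, but not insurance.
Already in the invoice (seller's account under CFR): export clearance, freight — exclude.
CIF value = CFR price + insurance = 34629.07 + 90.98 = 34720.05
Ad valorem component: 34720.05 × 9% = 3124.80
Specific component: 243 × 0.81 = 196.83
Import duty = 3124.80 + 196.83 = 3321.63
Buyer bears: insurance 90.98 + destination terminal 316.27 + brokerage 509.61 + duty 3321.63 = 4238.49
Landed cost = invoice 34629.07 + 4238.49 = 38867.56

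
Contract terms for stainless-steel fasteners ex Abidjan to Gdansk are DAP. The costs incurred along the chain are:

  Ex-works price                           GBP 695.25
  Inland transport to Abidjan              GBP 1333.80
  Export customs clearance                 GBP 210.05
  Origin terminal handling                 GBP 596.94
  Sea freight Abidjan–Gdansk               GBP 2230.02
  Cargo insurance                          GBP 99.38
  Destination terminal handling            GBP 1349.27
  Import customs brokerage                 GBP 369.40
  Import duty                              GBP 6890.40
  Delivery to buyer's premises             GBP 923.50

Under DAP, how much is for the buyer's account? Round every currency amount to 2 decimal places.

DAP: the seller bears all costs to the named destination except import duty and clearance.
Seller's account: goods 695.25 + inland to port 1333.80 + export clearance 210.05 + origin terminal 596.94 + freight 2230.02 + insurance 99.38 + destination terminal 1349.27 + delivery 923.50 = 7438.21
Buyer's account: brokerage 369.40 + duty 6890.40 = 7259.80

Buyer's account: GBP 7259.80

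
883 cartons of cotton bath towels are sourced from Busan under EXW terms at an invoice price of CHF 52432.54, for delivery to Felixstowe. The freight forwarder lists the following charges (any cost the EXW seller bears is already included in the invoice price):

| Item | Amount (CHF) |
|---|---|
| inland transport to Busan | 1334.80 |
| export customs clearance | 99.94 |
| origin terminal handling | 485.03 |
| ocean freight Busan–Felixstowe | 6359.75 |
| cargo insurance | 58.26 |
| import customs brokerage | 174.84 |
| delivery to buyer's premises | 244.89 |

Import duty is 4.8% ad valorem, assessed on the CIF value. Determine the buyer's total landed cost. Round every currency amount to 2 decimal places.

EXW: the seller makes goods available at their premises; the buyer bears all onward costs.
CIF value = EXW price + inland to port + export clearance + origin terminal + freight + insurance = 52432.54 + 1334.80 + 99.94 + 485.03 + 6359.75 + 58.26 = 60770.32
Import duty = 60770.32 × 4.8% = 2916.98
Buyer bears: inland to port 1334.80 + export clearance 99.94 + origin terminal 485.03 + freight 6359.75 + insurance 58.26 + brokerage 174.84 + delivery 244.89 + duty 2916.98 = 11674.49
Landed cost = invoice 52432.54 + 11674.49 = 64107.03

Total landed cost: CHF 64107.03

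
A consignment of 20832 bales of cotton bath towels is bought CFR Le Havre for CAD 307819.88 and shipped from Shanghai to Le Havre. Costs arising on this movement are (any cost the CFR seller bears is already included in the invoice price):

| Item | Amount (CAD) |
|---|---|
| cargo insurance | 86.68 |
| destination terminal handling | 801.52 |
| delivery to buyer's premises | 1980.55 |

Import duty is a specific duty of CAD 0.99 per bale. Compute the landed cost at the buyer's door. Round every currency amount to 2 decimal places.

CFR: the seller pays costs through ocean freight to the destination port, but not insurance.
CIF value = CFR price + insurance = 307819.88 + 86.68 = 307906.56
Import duty = 20832 × 0.99 = 20623.68
Buyer bears: insurance 86.68 + destination terminal 801.52 + delivery 1980.55 + duty 20623.68 = 23492.43
Landed cost = invoice 307819.88 + 23492.43 = 331312.31

Total landed cost: CAD 331312.31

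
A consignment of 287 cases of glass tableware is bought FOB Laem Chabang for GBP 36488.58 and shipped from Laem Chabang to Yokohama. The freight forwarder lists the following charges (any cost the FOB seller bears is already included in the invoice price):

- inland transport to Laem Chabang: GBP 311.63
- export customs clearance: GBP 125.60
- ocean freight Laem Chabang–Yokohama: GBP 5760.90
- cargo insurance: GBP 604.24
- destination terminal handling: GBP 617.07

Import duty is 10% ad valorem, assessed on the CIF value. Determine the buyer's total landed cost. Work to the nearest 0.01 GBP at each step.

Total landed cost: GBP 47756.16

FOB: the seller bears costs until goods are on board at the origin port; the buyer bears freight, insurance and all costs thereafter.
Already in the invoice (seller's account under FOB): inland to port, export clearance — exclude.
CIF value = FOB price + freight + insurance = 36488.58 + 5760.90 + 604.24 = 42853.72
Import duty = 42853.72 × 10% = 4285.37
Buyer bears: freight 5760.90 + insurance 604.24 + destination terminal 617.07 + duty 4285.37 = 11267.58
Landed cost = invoice 36488.58 + 11267.58 = 47756.16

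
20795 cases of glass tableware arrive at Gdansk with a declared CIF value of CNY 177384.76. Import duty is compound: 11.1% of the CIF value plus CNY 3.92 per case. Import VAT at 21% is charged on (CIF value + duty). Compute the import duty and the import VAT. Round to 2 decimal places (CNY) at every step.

Import duty: CNY 101206.11; import VAT: CNY 58504.08

Ad valorem component: 177384.76 × 11.1% = 19689.71
Specific component: 20795 × 3.92 = 81516.40
Import duty = 19689.71 + 81516.40 = 101206.11
VAT base = CIF + duty = 177384.76 + 101206.11 = 278590.87
Import VAT = 278590.87 × 21% = 58504.08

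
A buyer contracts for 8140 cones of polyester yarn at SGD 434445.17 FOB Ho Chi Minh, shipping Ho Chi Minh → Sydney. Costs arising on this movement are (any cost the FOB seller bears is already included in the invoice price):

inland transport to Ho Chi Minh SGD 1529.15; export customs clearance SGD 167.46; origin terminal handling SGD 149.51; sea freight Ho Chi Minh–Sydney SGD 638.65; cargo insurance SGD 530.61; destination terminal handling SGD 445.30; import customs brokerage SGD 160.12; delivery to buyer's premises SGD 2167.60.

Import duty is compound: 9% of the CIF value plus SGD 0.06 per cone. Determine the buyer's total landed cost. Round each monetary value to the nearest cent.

FOB: the seller bears costs until goods are on board at the origin port; the buyer bears freight, insurance and all costs thereafter.
Already in the invoice (seller's account under FOB): inland to port, export clearance, origin terminal — exclude.
CIF value = FOB price + freight + insurance = 434445.17 + 638.65 + 530.61 = 435614.43
Ad valorem component: 435614.43 × 9% = 39205.30
Specific component: 8140 × 0.06 = 488.40
Import duty = 39205.30 + 488.40 = 39693.70
Buyer bears: freight 638.65 + insurance 530.61 + destination terminal 445.30 + brokerage 160.12 + delivery 2167.60 + duty 39693.70 = 43635.98
Landed cost = invoice 434445.17 + 43635.98 = 478081.15

Total landed cost: SGD 478081.15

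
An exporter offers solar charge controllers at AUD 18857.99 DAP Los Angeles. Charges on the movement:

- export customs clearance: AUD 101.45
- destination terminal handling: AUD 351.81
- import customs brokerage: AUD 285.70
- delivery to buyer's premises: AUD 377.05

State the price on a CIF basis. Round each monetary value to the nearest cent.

Not relevant to the conversion: export clearance — on the seller under both DAP and CIF; already in the DAP price and stays in the CIF price. brokerage — on the buyer under both terms; not part of either seller's price.
From DAP to CIF, the seller no longer bears: destination terminal, delivery.
CIF price = 18857.99 − 351.81 − 377.05 = 18129.13

CIF price: AUD 18129.13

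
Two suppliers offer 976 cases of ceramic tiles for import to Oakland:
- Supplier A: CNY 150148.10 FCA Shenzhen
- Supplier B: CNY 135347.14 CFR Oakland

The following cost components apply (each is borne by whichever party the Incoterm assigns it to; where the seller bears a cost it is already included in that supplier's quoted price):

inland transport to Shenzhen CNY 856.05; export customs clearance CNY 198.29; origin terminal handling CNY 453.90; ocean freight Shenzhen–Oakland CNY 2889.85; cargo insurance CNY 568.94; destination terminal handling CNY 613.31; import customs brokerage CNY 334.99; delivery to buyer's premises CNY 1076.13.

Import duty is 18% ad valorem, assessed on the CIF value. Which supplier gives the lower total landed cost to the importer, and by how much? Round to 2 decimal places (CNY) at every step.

Supplier A (FCA):
CIF value = FCA price + origin terminal + freight + insurance = 150148.10 + 453.90 + 2889.85 + 568.94 = 154060.79
Import duty = 154060.79 × 18% = 27730.94
Buyer bears (A): 453.90 + 2889.85 + 568.94 + 613.31 + 334.99 + 1076.13 = 5937.12
Landed cost (A) = invoice 150148.10 + 5937.12 + duty 27730.94 = 183816.16
Supplier B (CFR):
CIF value = CFR price + insurance = 135347.14 + 568.94 = 135916.08
Import duty = 135916.08 × 18% = 24464.89
Buyer bears (B): 568.94 + 613.31 + 334.99 + 1076.13 = 2593.37
Landed cost (B) = invoice 135347.14 + 2593.37 + duty 24464.89 = 162405.40
Difference = |183816.16 − 162405.40| = 21410.76

Supplier B is cheaper by CNY 21410.76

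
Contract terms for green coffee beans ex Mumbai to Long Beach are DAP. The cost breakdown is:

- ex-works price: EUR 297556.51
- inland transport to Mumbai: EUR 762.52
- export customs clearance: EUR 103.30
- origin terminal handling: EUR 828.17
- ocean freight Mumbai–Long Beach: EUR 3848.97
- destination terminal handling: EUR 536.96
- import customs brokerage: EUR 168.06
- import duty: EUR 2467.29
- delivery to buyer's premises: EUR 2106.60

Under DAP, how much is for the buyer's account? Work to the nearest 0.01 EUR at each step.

DAP: the seller bears all costs to the named destination except import duty and clearance.
Seller's account: goods 297556.51 + inland to port 762.52 + export clearance 103.30 + origin terminal 828.17 + freight 3848.97 + destination terminal 536.96 + delivery 2106.60 = 305743.03
Buyer's account: brokerage 168.06 + duty 2467.29 = 2635.35

Buyer's account: EUR 2635.35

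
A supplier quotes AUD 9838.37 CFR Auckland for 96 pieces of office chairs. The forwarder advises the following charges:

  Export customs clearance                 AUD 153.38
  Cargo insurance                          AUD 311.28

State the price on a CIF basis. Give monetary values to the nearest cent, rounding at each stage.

CIF price: AUD 10149.65

Not relevant to the conversion: export clearance — on the seller under both CFR and CIF; already in the CFR price and stays in the CIF price.
From CFR to CIF, the seller additionally bears: insurance.
CIF price = 9838.37 + 311.28 = 10149.65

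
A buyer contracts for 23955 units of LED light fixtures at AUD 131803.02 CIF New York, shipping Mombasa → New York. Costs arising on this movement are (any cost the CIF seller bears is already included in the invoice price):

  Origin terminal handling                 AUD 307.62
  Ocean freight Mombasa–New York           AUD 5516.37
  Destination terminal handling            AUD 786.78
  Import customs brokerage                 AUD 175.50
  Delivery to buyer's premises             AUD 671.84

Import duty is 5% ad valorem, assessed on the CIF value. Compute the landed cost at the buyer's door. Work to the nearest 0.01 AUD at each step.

CIF: the seller pays costs through ocean freight and marine insurance to the destination port.
Already in the invoice (seller's account under CIF): origin terminal, freight — exclude.
The CIF price already equals the CIF value: 131803.02
Import duty = 131803.02 × 5% = 6590.15
Buyer bears: destination terminal 786.78 + brokerage 175.50 + delivery 671.84 + duty 6590.15 = 8224.27
Landed cost = invoice 131803.02 + 8224.27 = 140027.29

Total landed cost: AUD 140027.29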